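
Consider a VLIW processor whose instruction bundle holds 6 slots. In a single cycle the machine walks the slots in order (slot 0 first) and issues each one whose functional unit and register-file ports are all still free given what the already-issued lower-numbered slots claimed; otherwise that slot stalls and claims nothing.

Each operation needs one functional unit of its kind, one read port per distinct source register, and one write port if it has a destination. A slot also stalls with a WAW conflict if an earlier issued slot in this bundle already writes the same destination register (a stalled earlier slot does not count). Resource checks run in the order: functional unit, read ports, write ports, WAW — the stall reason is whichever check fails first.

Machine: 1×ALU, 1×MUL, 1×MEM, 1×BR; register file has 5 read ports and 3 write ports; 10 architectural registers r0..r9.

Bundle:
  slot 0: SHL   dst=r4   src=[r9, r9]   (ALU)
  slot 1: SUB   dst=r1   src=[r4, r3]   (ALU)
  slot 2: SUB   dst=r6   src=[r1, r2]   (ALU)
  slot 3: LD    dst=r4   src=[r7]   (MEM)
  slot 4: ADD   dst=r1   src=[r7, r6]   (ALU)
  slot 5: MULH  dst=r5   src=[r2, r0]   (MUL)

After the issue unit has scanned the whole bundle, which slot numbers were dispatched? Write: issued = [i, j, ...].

#0 ALU src=r9,r9 dispatched  <A:0 Mu:1 Ld:1 B:1 rd:4 wr:2>
#1 ALU src=r4,r3 held:FU  <A:0 Mu:1 Ld:1 B:1 rd:4 wr:2>
#2 ALU src=r1,r2 held:FU  <A:0 Mu:1 Ld:1 B:1 rd:4 wr:2>
#3 MEM src=r7 held:WAW  <A:0 Mu:1 Ld:1 B:1 rd:4 wr:2>
#4 ALU src=r7,r6 held:FU  <A:0 Mu:1 Ld:1 B:1 rd:4 wr:2>
#5 MUL src=r2,r0 dispatched  <A:0 Mu:0 Ld:1 B:1 rd:2 wr:1>

issued = [0, 5]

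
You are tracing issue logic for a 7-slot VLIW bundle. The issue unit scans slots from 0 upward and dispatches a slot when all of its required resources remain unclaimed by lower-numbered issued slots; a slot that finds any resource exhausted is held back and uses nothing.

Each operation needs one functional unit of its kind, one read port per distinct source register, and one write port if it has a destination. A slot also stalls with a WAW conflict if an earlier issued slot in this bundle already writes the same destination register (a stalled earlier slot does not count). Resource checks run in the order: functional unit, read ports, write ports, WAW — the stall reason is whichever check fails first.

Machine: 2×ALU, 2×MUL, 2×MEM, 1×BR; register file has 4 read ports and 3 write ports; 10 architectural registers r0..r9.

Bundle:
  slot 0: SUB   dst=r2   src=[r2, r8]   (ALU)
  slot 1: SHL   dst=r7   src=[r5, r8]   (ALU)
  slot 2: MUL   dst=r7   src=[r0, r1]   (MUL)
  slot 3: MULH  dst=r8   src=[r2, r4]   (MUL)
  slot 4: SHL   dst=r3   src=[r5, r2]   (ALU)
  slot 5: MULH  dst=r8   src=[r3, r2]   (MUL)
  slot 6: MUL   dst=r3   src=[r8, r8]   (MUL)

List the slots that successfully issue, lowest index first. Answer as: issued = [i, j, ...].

issued = [0, 1]

  0. ALU→r2 ⇒ go  {1A/2Mu/2Ld/1B | 2r 2w}
  1. ALU→r7 ⇒ go  {0A/2Mu/2Ld/1B | 0r 1w}
  2. MUL→r7 ⇒ no(RD_PORT)  {0A/2Mu/2Ld/1B | 0r 1w}
  3. MUL→r8 ⇒ no(RD_PORT)  {0A/2Mu/2Ld/1B | 0r 1w}
  4. ALU→r3 ⇒ no(FU)  {0A/2Mu/2Ld/1B | 0r 1w}
  5. MUL→r8 ⇒ no(RD_PORT)  {0A/2Mu/2Ld/1B | 0r 1w}
  6. MUL→r3 ⇒ no(RD_PORT)  {0A/2Mu/2Ld/1B | 0r 1w}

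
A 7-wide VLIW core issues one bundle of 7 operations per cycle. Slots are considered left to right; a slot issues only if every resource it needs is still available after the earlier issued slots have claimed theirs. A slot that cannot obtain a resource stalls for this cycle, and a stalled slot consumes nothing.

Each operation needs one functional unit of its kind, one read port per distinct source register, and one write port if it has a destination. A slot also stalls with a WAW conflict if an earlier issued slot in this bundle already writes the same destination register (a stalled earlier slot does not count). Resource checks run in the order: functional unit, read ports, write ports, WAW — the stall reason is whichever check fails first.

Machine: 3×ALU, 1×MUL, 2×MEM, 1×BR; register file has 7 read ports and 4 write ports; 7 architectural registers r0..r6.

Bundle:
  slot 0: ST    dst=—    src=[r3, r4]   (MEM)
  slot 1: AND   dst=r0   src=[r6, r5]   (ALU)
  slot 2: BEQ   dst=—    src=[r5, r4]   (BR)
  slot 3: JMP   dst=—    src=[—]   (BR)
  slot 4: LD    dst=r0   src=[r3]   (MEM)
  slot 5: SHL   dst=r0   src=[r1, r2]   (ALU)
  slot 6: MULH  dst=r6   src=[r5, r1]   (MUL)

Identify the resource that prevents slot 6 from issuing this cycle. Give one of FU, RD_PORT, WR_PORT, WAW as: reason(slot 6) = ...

reason(slot 6) = RD_PORT

slot 0 (MEM): ISSUE — free A3,Mu1,Ld1,B1 rp5 wp4
slot 1 (ALU): ISSUE — free A2,Mu1,Ld1,B1 rp3 wp3
slot 2 (BR): ISSUE — free A2,Mu1,Ld1,B0 rp1 wp3
slot 3 (BR): stall FU — free A2,Mu1,Ld1,B0 rp1 wp3
slot 4 (MEM): stall WAW — free A2,Mu1,Ld1,B0 rp1 wp3
slot 5 (ALU): stall RD_PORT — free A2,Mu1,Ld1,B0 rp1 wp3
slot 6 (MUL): stall RD_PORT — free A2,Mu1,Ld1,B0 rp1 wp3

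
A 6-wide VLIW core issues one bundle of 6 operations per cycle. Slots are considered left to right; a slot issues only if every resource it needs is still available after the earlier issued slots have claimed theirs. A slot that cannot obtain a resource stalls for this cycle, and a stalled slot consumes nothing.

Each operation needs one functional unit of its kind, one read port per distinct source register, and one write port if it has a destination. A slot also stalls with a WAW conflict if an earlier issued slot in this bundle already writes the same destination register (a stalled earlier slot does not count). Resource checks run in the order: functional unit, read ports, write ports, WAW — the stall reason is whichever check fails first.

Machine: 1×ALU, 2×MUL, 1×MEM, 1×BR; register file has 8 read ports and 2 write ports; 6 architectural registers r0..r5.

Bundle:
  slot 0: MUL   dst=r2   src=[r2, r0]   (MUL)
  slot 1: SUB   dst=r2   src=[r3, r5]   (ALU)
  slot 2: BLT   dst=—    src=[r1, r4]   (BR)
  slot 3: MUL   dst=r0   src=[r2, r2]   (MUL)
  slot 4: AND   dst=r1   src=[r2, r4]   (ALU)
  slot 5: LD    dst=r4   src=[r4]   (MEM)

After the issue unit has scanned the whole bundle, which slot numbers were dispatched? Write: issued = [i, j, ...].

(0) want 1×MUL +2rd +1wr — yes → AL1|MU1|ME1|BR1|rd6|wr1
(1) want 1×ALU +2rd +1wr — WAW → AL1|MU1|ME1|BR1|rd6|wr1
(2) want 1×BR +2rd +0wr — yes → AL1|MU1|ME1|BR0|rd4|wr1
(3) want 1×MUL +1rd +1wr — yes → AL1|MU0|ME1|BR0|rd3|wr0
(4) want 1×ALU +2rd +1wr — WR_PORT → AL1|MU0|ME1|BR0|rd3|wr0
(5) want 1×MEM +1rd +1wr — WR_PORT → AL1|MU0|ME1|BR0|rd3|wr0

issued = [0, 2, 3]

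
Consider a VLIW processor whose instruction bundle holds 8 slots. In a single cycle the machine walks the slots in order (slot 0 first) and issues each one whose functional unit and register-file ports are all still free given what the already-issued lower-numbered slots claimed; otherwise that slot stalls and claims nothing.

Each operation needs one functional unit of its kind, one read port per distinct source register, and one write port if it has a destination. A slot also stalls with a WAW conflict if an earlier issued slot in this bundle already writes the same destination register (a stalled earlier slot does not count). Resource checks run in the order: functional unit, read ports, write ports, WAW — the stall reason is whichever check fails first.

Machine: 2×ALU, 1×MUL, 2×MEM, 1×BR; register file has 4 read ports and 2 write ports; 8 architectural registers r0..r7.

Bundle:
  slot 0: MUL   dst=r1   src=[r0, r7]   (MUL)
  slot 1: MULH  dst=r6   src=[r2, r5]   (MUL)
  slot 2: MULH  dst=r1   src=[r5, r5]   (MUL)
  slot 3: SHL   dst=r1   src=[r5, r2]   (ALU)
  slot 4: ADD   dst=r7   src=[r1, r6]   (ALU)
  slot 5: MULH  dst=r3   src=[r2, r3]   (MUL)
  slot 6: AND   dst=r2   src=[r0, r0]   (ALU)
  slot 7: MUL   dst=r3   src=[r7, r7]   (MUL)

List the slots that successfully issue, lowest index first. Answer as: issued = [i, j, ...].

(0) want 1×MUL +2rd +1wr — yes → AL2|MU0|ME2|BR1|rd2|wr1
(1) want 1×MUL +2rd +1wr — FU → AL2|MU0|ME2|BR1|rd2|wr1
(2) want 1×MUL +1rd +1wr — FU → AL2|MU0|ME2|BR1|rd2|wr1
(3) want 1×ALU +2rd +1wr — WAW → AL2|MU0|ME2|BR1|rd2|wr1
(4) want 1×ALU +2rd +1wr — yes → AL1|MU0|ME2|BR1|rd0|wr0
(5) want 1×MUL +2rd +1wr — FU → AL1|MU0|ME2|BR1|rd0|wr0
(6) want 1×ALU +1rd +1wr — RD_PORT → AL1|MU0|ME2|BR1|rd0|wr0
(7) want 1×MUL +1rd +1wr — FU → AL1|MU0|ME2|BR1|rd0|wr0

issued = [0, 4]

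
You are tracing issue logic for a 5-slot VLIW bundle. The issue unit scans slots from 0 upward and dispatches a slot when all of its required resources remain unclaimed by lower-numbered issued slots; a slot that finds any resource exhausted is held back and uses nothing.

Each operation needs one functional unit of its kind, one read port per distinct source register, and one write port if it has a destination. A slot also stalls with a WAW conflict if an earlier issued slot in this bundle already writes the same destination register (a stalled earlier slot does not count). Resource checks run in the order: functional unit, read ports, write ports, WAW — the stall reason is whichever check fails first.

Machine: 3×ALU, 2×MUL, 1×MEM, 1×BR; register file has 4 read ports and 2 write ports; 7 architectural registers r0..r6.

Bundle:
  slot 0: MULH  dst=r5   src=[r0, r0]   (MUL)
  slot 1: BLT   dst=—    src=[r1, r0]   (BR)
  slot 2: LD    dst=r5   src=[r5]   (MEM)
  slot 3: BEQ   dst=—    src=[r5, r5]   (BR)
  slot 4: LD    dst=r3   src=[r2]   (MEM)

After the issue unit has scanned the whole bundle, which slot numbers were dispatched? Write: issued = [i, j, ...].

issued = [0, 1, 4]

#0 MUL src=r0,r0 dispatched  <A:3 Mu:1 Ld:1 B:1 rd:3 wr:1>
#1 BR src=r1,r0 dispatched  <A:3 Mu:1 Ld:1 B:0 rd:1 wr:1>
#2 MEM src=r5 held:WAW  <A:3 Mu:1 Ld:1 B:0 rd:1 wr:1>
#3 BR src=r5,r5 held:FU  <A:3 Mu:1 Ld:1 B:0 rd:1 wr:1>
#4 MEM src=r2 dispatched  <A:3 Mu:1 Ld:0 B:0 rd:0 wr:0>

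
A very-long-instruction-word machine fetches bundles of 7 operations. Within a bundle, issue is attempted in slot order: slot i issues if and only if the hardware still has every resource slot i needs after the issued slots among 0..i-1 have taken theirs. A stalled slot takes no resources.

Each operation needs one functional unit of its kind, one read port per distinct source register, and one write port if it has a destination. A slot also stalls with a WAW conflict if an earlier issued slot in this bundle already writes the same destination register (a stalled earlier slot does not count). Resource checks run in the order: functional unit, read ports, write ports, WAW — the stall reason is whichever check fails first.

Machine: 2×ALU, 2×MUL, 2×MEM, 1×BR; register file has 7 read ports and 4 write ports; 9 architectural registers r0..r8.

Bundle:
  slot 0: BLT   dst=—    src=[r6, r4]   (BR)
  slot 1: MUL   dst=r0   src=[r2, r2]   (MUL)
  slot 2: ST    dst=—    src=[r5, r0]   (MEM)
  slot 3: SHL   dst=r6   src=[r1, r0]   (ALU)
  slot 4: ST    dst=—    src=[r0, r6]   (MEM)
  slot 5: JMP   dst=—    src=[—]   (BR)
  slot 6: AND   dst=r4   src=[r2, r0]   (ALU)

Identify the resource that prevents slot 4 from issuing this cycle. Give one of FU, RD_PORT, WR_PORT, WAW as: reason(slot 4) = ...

slot 0 (BR): ISSUE — free A2,Mu2,Ld2,B0 rp5 wp4
slot 1 (MUL): ISSUE — free A2,Mu1,Ld2,B0 rp4 wp3
slot 2 (MEM): ISSUE — free A2,Mu1,Ld1,B0 rp2 wp3
slot 3 (ALU): ISSUE — free A1,Mu1,Ld1,B0 rp0 wp2
slot 4 (MEM): stall RD_PORT — free A1,Mu1,Ld1,B0 rp0 wp2
slot 5 (BR): stall FU — free A1,Mu1,Ld1,B0 rp0 wp2
slot 6 (ALU): stall RD_PORT — free A1,Mu1,Ld1,B0 rp0 wp2

reason(slot 4) = RD_PORT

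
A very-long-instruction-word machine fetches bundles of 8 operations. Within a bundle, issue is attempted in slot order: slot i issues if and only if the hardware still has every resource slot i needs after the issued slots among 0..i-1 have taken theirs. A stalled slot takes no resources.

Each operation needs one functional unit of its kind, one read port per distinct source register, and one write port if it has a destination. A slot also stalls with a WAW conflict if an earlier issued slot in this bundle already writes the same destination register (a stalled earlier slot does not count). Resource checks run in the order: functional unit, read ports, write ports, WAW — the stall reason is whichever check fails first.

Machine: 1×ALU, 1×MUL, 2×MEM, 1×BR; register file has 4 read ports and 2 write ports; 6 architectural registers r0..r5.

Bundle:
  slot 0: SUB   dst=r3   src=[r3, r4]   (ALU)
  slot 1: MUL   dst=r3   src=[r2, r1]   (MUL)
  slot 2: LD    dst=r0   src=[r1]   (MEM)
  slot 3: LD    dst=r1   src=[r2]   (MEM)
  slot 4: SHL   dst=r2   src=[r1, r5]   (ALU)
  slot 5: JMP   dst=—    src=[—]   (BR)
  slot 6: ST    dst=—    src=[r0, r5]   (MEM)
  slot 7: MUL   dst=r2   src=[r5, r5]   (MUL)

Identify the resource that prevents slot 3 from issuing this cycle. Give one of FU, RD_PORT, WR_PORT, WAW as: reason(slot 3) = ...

#0 ALU src=r3,r4 dispatched  <A:0 Mu:1 Ld:2 B:1 rd:2 wr:1>
#1 MUL src=r2,r1 held:WAW  <A:0 Mu:1 Ld:2 B:1 rd:2 wr:1>
#2 MEM src=r1 dispatched  <A:0 Mu:1 Ld:1 B:1 rd:1 wr:0>
#3 MEM src=r2 held:WR_PORT  <A:0 Mu:1 Ld:1 B:1 rd:1 wr:0>
#4 ALU src=r1,r5 held:FU  <A:0 Mu:1 Ld:1 B:1 rd:1 wr:0>
#5 BR src=- dispatched  <A:0 Mu:1 Ld:1 B:0 rd:1 wr:0>
#6 MEM src=r0,r5 held:RD_PORT  <A:0 Mu:1 Ld:1 B:0 rd:1 wr:0>
#7 MUL src=r5,r5 held:WR_PORT  <A:0 Mu:1 Ld:1 B:0 rd:1 wr:0>

reason(slot 3) = WR_PORT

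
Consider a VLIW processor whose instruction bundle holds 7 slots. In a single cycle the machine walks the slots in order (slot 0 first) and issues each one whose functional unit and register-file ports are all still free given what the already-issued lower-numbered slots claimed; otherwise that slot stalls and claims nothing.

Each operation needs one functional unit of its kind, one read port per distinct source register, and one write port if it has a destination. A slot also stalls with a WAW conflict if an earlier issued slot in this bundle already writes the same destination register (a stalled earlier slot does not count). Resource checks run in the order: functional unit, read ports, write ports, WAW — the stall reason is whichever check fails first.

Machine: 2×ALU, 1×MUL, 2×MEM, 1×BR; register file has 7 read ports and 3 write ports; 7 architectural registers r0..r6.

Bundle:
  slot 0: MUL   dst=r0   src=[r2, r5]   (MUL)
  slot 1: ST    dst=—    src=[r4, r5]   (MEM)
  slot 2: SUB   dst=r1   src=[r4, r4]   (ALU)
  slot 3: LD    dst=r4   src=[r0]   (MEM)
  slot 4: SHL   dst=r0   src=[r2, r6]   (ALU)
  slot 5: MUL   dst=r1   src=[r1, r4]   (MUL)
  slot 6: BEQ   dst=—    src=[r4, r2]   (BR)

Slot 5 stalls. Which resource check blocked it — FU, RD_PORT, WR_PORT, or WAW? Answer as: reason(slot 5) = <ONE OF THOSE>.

reason(slot 5) = FU

  0. MUL→r0 ⇒ go  {2A/0Mu/2Ld/1B | 5r 2w}
  1. MEM ⇒ go  {2A/0Mu/1Ld/1B | 3r 2w}
  2. ALU→r1 ⇒ go  {1A/0Mu/1Ld/1B | 2r 1w}
  3. MEM→r4 ⇒ go  {1A/0Mu/0Ld/1B | 1r 0w}
  4. ALU→r0 ⇒ no(RD_PORT)  {1A/0Mu/0Ld/1B | 1r 0w}
  5. MUL→r1 ⇒ no(FU)  {1A/0Mu/0Ld/1B | 1r 0w}
  6. BR ⇒ no(RD_PORT)  {1A/0Mu/0Ld/1B | 1r 0w}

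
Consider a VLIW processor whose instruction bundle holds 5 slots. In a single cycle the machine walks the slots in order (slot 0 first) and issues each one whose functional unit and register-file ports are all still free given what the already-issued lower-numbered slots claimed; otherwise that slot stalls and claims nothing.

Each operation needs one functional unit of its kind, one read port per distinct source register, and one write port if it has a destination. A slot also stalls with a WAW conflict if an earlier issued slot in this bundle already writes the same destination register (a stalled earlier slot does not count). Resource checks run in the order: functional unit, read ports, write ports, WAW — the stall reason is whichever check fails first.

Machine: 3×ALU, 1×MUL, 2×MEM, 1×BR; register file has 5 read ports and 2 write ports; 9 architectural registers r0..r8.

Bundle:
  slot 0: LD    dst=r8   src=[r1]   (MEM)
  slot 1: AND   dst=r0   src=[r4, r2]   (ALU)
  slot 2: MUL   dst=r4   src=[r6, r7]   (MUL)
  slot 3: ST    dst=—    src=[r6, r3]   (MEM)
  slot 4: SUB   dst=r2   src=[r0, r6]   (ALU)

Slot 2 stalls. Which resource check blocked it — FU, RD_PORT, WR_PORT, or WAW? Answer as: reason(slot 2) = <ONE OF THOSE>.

reason(slot 2) = WR_PORT

  0. MEM→r8 ⇒ go  {3A/1Mu/1Ld/1B | 4r 1w}
  1. ALU→r0 ⇒ go  {2A/1Mu/1Ld/1B | 2r 0w}
  2. MUL→r4 ⇒ no(WR_PORT)  {2A/1Mu/1Ld/1B | 2r 0w}
  3. MEM ⇒ go  {2A/1Mu/0Ld/1B | 0r 0w}
  4. ALU→r2 ⇒ no(RD_PORT)  {2A/1Mu/0Ld/1B | 0r 0w}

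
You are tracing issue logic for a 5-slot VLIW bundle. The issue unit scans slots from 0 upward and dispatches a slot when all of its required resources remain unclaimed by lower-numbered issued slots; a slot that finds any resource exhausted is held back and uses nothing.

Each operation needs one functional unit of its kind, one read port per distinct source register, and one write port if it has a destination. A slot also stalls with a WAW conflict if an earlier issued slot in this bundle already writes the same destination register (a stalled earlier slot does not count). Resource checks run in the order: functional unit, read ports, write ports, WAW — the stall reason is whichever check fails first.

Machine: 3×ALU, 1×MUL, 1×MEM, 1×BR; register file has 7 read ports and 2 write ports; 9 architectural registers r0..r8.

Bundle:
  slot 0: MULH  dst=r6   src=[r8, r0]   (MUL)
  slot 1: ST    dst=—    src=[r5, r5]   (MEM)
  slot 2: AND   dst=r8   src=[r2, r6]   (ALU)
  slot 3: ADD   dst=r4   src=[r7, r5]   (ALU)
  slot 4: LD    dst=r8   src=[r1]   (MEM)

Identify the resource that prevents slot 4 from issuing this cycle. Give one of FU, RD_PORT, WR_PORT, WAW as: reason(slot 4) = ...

reason(slot 4) = FU

  0. MUL→r6 ⇒ go  {3A/0Mu/1Ld/1B | 5r 1w}
  1. MEM ⇒ go  {3A/0Mu/0Ld/1B | 4r 1w}
  2. ALU→r8 ⇒ go  {2A/0Mu/0Ld/1B | 2r 0w}
  3. ALU→r4 ⇒ no(WR_PORT)  {2A/0Mu/0Ld/1B | 2r 0w}
  4. MEM→r8 ⇒ no(FU)  {2A/0Mu/0Ld/1B | 2r 0w}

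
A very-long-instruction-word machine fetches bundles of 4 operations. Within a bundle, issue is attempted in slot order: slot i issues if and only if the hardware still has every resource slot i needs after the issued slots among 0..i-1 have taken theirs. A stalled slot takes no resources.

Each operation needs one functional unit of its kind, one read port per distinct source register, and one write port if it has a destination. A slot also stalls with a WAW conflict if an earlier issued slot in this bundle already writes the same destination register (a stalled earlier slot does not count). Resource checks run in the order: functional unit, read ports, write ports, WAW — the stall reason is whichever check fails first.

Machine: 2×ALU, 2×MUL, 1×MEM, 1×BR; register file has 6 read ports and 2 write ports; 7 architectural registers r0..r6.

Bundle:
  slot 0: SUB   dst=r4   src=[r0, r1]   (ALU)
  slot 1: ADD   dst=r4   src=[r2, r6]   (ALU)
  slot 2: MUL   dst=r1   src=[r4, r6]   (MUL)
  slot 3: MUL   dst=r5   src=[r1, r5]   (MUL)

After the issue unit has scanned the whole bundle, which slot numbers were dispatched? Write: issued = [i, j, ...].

#0 ALU src=r0,r1 dispatched  <A:1 Mu:2 Ld:1 B:1 rd:4 wr:1>
#1 ALU src=r2,r6 held:WAW  <A:1 Mu:2 Ld:1 B:1 rd:4 wr:1>
#2 MUL src=r4,r6 dispatched  <A:1 Mu:1 Ld:1 B:1 rd:2 wr:0>
#3 MUL src=r1,r5 held:WR_PORT  <A:1 Mu:1 Ld:1 B:1 rd:2 wr:0>

issued = [0, 2]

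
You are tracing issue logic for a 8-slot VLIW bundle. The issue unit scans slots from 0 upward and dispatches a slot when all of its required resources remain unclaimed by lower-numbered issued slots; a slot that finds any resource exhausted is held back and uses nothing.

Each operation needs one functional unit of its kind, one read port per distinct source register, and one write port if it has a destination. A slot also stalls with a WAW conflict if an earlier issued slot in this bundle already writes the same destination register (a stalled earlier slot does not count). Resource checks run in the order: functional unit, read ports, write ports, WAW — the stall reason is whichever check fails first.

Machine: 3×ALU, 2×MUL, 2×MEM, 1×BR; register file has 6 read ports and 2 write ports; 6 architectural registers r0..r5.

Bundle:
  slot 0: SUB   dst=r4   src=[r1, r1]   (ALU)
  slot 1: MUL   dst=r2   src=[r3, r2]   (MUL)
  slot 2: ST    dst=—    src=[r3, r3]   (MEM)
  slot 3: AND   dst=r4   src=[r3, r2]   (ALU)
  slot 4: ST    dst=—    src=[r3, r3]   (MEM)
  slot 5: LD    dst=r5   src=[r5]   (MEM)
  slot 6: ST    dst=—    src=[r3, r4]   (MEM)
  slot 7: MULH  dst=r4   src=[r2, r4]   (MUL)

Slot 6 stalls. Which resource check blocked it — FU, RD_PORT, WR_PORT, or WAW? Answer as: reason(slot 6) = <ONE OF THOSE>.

reason(slot 6) = FU

(0) want 1×ALU +1rd +1wr — yes → AL2|MU2|ME2|BR1|rd5|wr1
(1) want 1×MUL +2rd +1wr — yes → AL2|MU1|ME2|BR1|rd3|wr0
(2) want 1×MEM +1rd +0wr — yes → AL2|MU1|ME1|BR1|rd2|wr0
(3) want 1×ALU +2rd +1wr — WR_PORT → AL2|MU1|ME1|BR1|rd2|wr0
(4) want 1×MEM +1rd +0wr — yes → AL2|MU1|ME0|BR1|rd1|wr0
(5) want 1×MEM +1rd +1wr — FU → AL2|MU1|ME0|BR1|rd1|wr0
(6) want 1×MEM +2rd +0wr — FU → AL2|MU1|ME0|BR1|rd1|wr0
(7) want 1×MUL +2rd +1wr — RD_PORT → AL2|MU1|ME0|BR1|rd1|wr0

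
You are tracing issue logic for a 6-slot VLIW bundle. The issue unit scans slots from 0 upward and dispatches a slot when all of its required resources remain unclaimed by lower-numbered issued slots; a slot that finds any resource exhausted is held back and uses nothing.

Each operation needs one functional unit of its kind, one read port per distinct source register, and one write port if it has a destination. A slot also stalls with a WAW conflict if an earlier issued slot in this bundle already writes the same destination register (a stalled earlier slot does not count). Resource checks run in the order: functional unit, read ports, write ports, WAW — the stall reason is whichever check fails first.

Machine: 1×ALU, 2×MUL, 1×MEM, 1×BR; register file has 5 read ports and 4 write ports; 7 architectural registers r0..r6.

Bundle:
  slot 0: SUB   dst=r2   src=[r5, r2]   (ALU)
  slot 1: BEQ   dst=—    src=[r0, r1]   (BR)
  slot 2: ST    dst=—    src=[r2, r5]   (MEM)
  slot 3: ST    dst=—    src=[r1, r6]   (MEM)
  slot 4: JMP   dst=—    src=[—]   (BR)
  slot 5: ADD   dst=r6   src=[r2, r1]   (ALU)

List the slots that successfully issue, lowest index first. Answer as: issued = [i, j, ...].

#0 ALU src=r5,r2 dispatched  <A:0 Mu:2 Ld:1 B:1 rd:3 wr:3>
#1 BR src=r0,r1 dispatched  <A:0 Mu:2 Ld:1 B:0 rd:1 wr:3>
#2 MEM src=r2,r5 held:RD_PORT  <A:0 Mu:2 Ld:1 B:0 rd:1 wr:3>
#3 MEM src=r1,r6 held:RD_PORT  <A:0 Mu:2 Ld:1 B:0 rd:1 wr:3>
#4 BR src=- held:FU  <A:0 Mu:2 Ld:1 B:0 rd:1 wr:3>
#5 ALU src=r2,r1 held:FU  <A:0 Mu:2 Ld:1 B:0 rd:1 wr:3>

issued = [0, 1]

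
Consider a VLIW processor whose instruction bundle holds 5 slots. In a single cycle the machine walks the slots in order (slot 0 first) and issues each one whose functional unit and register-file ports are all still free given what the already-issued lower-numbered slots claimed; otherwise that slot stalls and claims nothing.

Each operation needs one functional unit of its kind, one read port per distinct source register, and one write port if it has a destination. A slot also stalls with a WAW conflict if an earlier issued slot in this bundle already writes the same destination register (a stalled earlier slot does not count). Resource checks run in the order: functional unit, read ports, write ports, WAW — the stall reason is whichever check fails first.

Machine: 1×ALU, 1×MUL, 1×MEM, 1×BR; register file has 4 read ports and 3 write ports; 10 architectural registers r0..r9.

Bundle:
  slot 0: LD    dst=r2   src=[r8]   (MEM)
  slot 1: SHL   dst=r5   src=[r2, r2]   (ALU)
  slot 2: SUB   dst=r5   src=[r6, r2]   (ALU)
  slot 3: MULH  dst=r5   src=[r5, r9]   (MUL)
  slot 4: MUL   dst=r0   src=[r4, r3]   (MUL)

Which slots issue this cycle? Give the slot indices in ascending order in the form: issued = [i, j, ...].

(0) want 1×MEM +1rd +1wr — yes → AL1|MU1|ME0|BR1|rd3|wr2
(1) want 1×ALU +1rd +1wr — yes → AL0|MU1|ME0|BR1|rd2|wr1
(2) want 1×ALU +2rd +1wr — FU → AL0|MU1|ME0|BR1|rd2|wr1
(3) want 1×MUL +2rd +1wr — WAW → AL0|MU1|ME0|BR1|rd2|wr1
(4) want 1×MUL +2rd +1wr — yes → AL0|MU0|ME0|BR1|rd0|wr0

issued = [0, 1, 4]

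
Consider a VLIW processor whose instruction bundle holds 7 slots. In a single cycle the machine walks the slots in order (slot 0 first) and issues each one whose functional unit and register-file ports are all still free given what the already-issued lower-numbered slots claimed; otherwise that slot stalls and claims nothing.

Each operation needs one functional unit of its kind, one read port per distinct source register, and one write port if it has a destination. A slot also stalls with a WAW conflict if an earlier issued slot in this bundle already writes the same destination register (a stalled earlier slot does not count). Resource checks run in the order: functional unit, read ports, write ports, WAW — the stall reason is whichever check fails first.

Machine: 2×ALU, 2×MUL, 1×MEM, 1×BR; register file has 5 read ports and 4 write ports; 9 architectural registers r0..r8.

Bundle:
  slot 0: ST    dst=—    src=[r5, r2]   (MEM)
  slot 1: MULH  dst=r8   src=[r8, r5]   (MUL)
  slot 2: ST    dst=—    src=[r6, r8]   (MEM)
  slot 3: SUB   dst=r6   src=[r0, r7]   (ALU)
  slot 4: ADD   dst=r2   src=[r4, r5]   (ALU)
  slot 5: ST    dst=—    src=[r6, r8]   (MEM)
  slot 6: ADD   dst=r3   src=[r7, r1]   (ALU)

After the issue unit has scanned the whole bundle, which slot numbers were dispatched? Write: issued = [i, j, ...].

issued = [0, 1]

(0) want 1×MEM +2rd +0wr — yes → AL2|MU2|ME0|BR1|rd3|wr4
(1) want 1×MUL +2rd +1wr — yes → AL2|MU1|ME0|BR1|rd1|wr3
(2) want 1×MEM +2rd +0wr — FU → AL2|MU1|ME0|BR1|rd1|wr3
(3) want 1×ALU +2rd +1wr — RD_PORT → AL2|MU1|ME0|BR1|rd1|wr3
(4) want 1×ALU +2rd +1wr — RD_PORT → AL2|MU1|ME0|BR1|rd1|wr3
(5) want 1×MEM +2rd +0wr — FU → AL2|MU1|ME0|BR1|rd1|wr3
(6) want 1×ALU +2rd +1wr — RD_PORT → AL2|MU1|ME0|BR1|rd1|wr3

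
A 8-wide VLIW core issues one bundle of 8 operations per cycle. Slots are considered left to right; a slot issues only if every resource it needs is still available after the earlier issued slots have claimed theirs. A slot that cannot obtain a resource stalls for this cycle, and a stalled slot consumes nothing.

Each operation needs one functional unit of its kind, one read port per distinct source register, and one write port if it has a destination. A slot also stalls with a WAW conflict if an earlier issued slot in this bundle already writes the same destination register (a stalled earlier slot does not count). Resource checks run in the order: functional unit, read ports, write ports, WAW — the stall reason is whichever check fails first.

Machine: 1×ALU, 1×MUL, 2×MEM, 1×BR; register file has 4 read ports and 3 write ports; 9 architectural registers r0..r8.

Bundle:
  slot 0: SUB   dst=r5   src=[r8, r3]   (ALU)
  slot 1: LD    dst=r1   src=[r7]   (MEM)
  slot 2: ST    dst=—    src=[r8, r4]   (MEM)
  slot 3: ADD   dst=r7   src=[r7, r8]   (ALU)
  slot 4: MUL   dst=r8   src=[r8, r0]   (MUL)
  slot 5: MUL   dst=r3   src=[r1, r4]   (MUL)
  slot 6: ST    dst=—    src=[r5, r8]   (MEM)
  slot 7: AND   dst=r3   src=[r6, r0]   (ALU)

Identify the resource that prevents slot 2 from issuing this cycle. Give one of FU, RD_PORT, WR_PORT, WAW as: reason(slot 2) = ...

reason(slot 2) = RD_PORT

(0) want 1×ALU +2rd +1wr — yes → AL0|MU1|ME2|BR1|rd2|wr2
(1) want 1×MEM +1rd +1wr — yes → AL0|MU1|ME1|BR1|rd1|wr1
(2) want 1×MEM +2rd +0wr — RD_PORT → AL0|MU1|ME1|BR1|rd1|wr1
(3) want 1×ALU +2rd +1wr — FU → AL0|MU1|ME1|BR1|rd1|wr1
(4) want 1×MUL +2rd +1wr — RD_PORT → AL0|MU1|ME1|BR1|rd1|wr1
(5) want 1×MUL +2rd +1wr — RD_PORT → AL0|MU1|ME1|BR1|rd1|wr1
(6) want 1×MEM +2rd +0wr — RD_PORT → AL0|MU1|ME1|BR1|rd1|wr1
(7) want 1×ALU +2rd +1wr — FU → AL0|MU1|ME1|BR1|rd1|wr1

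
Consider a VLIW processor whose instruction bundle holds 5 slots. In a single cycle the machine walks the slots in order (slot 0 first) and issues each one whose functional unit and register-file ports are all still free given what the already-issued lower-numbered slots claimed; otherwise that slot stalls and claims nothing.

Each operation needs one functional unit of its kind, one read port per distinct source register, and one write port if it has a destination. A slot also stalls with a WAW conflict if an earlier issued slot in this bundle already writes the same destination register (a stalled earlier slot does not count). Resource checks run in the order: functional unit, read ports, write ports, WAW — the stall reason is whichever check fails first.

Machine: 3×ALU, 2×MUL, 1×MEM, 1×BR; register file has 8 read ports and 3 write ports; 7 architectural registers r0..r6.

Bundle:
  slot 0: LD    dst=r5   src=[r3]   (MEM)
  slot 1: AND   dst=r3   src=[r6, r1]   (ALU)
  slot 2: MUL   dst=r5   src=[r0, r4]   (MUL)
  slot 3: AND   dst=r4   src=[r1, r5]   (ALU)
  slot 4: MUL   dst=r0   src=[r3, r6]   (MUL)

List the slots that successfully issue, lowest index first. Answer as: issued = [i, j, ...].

issued = [0, 1, 3]

(0) want 1×MEM +1rd +1wr — yes → AL3|MU2|ME0|BR1|rd7|wr2
(1) want 1×ALU +2rd +1wr — yes → AL2|MU2|ME0|BR1|rd5|wr1
(2) want 1×MUL +2rd +1wr — WAW → AL2|MU2|ME0|BR1|rd5|wr1
(3) want 1×ALU +2rd +1wr — yes → AL1|MU2|ME0|BR1|rd3|wr0
(4) want 1×MUL +2rd +1wr — WR_PORT → AL1|MU2|ME0|BR1|rd3|wr0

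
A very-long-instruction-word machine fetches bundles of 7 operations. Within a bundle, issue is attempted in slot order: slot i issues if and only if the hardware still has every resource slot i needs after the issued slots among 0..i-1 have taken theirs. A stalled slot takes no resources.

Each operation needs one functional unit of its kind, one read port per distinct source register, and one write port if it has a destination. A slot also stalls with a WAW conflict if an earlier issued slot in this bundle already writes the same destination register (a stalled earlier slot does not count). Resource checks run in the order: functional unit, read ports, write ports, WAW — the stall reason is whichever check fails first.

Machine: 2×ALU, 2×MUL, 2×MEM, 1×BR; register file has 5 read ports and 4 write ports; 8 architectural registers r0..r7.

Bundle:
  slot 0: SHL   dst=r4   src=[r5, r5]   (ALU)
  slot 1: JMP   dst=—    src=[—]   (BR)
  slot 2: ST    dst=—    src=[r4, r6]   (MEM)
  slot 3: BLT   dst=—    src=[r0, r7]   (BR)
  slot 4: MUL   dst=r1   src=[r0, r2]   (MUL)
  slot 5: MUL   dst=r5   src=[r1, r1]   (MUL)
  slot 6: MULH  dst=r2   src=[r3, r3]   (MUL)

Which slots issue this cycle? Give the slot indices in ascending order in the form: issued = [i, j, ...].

issued = [0, 1, 2, 4]

(0) want 1×ALU +1rd +1wr — yes → AL1|MU2|ME2|BR1|rd4|wr3
(1) want 1×BR +0rd +0wr — yes → AL1|MU2|ME2|BR0|rd4|wr3
(2) want 1×MEM +2rd +0wr — yes → AL1|MU2|ME1|BR0|rd2|wr3
(3) want 1×BR +2rd +0wr — FU → AL1|MU2|ME1|BR0|rd2|wr3
(4) want 1×MUL +2rd +1wr — yes → AL1|MU1|ME1|BR0|rd0|wr2
(5) want 1×MUL +1rd +1wr — RD_PORT → AL1|MU1|ME1|BR0|rd0|wr2
(6) want 1×MUL +1rd +1wr — RD_PORT → AL1|MU1|ME1|BR0|rd0|wr2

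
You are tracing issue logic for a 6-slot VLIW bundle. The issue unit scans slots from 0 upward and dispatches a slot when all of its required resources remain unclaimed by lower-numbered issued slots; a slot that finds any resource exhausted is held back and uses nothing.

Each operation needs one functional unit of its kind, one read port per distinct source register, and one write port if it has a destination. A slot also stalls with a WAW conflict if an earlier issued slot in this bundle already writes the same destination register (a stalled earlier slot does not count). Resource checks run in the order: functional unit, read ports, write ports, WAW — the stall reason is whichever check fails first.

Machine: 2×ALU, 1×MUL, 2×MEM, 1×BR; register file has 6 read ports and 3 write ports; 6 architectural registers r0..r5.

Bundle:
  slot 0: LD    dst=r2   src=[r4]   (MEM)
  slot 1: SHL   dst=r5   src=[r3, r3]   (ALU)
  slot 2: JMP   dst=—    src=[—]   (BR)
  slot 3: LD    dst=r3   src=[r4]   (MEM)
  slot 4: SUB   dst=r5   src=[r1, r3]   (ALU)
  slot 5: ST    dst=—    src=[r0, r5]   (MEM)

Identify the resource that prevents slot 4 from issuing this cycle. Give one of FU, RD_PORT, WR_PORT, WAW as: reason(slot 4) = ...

reason(slot 4) = WR_PORT

(0) want 1×MEM +1rd +1wr — yes → AL2|MU1|ME1|BR1|rd5|wr2
(1) want 1×ALU +1rd +1wr — yes → AL1|MU1|ME1|BR1|rd4|wr1
(2) want 1×BR +0rd +0wr — yes → AL1|MU1|ME1|BR0|rd4|wr1
(3) want 1×MEM +1rd +1wr — yes → AL1|MU1|ME0|BR0|rd3|wr0
(4) want 1×ALU +2rd +1wr — WR_PORT → AL1|MU1|ME0|BR0|rd3|wr0
(5) want 1×MEM +2rd +0wr — FU → AL1|MU1|ME0|BR0|rd3|wr0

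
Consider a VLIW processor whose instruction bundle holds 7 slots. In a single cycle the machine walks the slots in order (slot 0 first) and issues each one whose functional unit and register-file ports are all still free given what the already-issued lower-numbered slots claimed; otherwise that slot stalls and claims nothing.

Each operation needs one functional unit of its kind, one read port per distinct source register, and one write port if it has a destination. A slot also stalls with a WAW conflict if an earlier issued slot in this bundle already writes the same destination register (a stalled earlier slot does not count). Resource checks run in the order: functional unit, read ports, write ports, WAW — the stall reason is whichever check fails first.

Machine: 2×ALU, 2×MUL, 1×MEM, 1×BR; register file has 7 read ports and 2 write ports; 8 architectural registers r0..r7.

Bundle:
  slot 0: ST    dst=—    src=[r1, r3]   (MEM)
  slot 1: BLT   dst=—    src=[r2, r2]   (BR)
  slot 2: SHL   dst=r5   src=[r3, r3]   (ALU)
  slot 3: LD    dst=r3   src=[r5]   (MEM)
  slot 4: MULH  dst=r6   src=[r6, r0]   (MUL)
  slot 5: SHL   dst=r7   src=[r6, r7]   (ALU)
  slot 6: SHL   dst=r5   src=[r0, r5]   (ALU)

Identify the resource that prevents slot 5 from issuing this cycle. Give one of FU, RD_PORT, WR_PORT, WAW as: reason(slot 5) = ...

reason(slot 5) = RD_PORT

[0] MEM needs rd=2 wr=0: ok; after: ALU=2 MUL=2 MEM=0 BR=1, R=5, W=2
[1] BR needs rd=1 wr=0: ok; after: ALU=2 MUL=2 MEM=0 BR=0, R=4, W=2
[2] ALU needs rd=1 wr=1: ok; after: ALU=1 MUL=2 MEM=0 BR=0, R=3, W=1
[3] MEM needs rd=1 wr=1: FU; after: ALU=1 MUL=2 MEM=0 BR=0, R=3, W=1
[4] MUL needs rd=2 wr=1: ok; after: ALU=1 MUL=1 MEM=0 BR=0, R=1, W=0
[5] ALU needs rd=2 wr=1: RD_PORT; after: ALU=1 MUL=1 MEM=0 BR=0, R=1, W=0
[6] ALU needs rd=2 wr=1: RD_PORT; after: ALU=1 MUL=1 MEM=0 BR=0, R=1, W=0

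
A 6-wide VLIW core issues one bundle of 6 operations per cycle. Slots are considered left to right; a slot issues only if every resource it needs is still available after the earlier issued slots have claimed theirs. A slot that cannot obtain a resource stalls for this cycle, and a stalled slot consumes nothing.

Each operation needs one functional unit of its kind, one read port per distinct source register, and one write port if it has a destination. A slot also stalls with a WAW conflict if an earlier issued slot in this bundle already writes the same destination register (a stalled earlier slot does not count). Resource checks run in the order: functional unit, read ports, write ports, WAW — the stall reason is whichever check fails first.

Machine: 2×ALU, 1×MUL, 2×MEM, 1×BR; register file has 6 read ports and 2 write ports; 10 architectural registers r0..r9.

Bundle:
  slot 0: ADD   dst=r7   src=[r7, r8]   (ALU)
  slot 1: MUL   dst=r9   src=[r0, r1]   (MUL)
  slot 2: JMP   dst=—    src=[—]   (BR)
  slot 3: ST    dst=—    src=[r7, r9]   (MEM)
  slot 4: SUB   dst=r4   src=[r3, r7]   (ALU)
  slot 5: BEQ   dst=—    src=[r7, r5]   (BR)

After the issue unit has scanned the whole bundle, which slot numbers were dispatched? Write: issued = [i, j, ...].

slot 0 (ALU): ISSUE — free A1,Mu1,Ld2,B1 rp4 wp1
slot 1 (MUL): ISSUE — free A1,Mu0,Ld2,B1 rp2 wp0
slot 2 (BR): ISSUE — free A1,Mu0,Ld2,B0 rp2 wp0
slot 3 (MEM): ISSUE — free A1,Mu0,Ld1,B0 rp0 wp0
slot 4 (ALU): stall RD_PORT — free A1,Mu0,Ld1,B0 rp0 wp0
slot 5 (BR): stall FU — free A1,Mu0,Ld1,B0 rp0 wp0

issued = [0, 1, 2, 3]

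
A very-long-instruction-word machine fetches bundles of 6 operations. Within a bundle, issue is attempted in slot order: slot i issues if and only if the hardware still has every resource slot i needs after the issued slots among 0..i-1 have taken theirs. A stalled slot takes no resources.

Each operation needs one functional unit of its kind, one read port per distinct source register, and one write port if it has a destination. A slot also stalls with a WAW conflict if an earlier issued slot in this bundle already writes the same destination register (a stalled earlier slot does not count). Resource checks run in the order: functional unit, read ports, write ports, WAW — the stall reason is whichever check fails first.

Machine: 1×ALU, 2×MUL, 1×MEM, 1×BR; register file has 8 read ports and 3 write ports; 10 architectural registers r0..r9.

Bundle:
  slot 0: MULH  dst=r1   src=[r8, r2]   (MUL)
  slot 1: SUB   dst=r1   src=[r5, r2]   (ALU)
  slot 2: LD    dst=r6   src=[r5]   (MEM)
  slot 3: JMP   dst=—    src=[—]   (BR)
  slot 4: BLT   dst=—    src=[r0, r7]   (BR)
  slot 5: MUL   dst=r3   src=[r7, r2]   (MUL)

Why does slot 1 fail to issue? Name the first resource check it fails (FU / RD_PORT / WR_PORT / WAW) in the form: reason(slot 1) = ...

reason(slot 1) = WAW

  0. MUL→r1 ⇒ go  {1A/1Mu/1Ld/1B | 6r 2w}
  1. ALU→r1 ⇒ no(WAW)  {1A/1Mu/1Ld/1B | 6r 2w}
  2. MEM→r6 ⇒ go  {1A/1Mu/0Ld/1B | 5r 1w}
  3. BR ⇒ go  {1A/1Mu/0Ld/0B | 5r 1w}
  4. BR ⇒ no(FU)  {1A/1Mu/0Ld/0B | 5r 1w}
  5. MUL→r3 ⇒ go  {1A/0Mu/0Ld/0B | 3r 0w}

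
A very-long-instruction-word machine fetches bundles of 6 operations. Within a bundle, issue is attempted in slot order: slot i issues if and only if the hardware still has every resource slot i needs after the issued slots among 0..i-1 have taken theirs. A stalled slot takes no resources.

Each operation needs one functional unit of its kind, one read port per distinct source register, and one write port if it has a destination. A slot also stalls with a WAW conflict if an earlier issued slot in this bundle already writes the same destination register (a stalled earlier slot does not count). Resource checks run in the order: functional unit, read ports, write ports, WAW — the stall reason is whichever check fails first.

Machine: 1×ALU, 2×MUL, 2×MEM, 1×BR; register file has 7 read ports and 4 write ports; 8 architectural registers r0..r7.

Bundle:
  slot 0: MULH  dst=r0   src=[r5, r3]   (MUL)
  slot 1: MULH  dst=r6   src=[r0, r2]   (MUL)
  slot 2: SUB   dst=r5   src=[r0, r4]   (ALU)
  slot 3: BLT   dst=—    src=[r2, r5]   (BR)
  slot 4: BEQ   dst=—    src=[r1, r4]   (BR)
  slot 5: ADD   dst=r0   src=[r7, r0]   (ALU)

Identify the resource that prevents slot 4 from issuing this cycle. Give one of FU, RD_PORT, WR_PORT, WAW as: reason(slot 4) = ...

reason(slot 4) = RD_PORT

[0] MUL needs rd=2 wr=1: ok; after: ALU=1 MUL=1 MEM=2 BR=1, R=5, W=3
[1] MUL needs rd=2 wr=1: ok; after: ALU=1 MUL=0 MEM=2 BR=1, R=3, W=2
[2] ALU needs rd=2 wr=1: ok; after: ALU=0 MUL=0 MEM=2 BR=1, R=1, W=1
[3] BR needs rd=2 wr=0: RD_PORT; after: ALU=0 MUL=0 MEM=2 BR=1, R=1, W=1
[4] BR needs rd=2 wr=0: RD_PORT; after: ALU=0 MUL=0 MEM=2 BR=1, R=1, W=1
[5] ALU needs rd=2 wr=1: FU; after: ALU=0 MUL=0 MEM=2 BR=1, R=1, W=1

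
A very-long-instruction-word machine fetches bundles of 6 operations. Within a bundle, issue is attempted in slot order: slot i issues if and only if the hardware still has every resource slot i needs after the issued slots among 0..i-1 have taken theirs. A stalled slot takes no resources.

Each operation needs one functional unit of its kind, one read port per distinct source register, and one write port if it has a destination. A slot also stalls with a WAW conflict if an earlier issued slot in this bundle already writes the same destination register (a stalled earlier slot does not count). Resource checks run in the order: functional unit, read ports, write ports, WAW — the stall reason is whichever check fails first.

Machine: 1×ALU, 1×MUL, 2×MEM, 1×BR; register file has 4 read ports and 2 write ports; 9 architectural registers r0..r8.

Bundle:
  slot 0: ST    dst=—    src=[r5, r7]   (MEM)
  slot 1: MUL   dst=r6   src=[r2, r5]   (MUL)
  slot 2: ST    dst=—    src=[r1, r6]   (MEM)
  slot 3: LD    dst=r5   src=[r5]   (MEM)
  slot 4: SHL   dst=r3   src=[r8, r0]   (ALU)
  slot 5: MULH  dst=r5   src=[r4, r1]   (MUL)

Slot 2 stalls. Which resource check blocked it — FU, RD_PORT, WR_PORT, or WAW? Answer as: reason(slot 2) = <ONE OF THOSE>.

(0) want 1×MEM +2rd +0wr — yes → AL1|MU1|ME1|BR1|rd2|wr2
(1) want 1×MUL +2rd +1wr — yes → AL1|MU0|ME1|BR1|rd0|wr1
(2) want 1×MEM +2rd +0wr — RD_PORT → AL1|MU0|ME1|BR1|rd0|wr1
(3) want 1×MEM +1rd +1wr — RD_PORT → AL1|MU0|ME1|BR1|rd0|wr1
(4) want 1×ALU +2rd +1wr — RD_PORT → AL1|MU0|ME1|BR1|rd0|wr1
(5) want 1×MUL +2rd +1wr — FU → AL1|MU0|ME1|BR1|rd0|wr1

reason(slot 2) = RD_PORT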